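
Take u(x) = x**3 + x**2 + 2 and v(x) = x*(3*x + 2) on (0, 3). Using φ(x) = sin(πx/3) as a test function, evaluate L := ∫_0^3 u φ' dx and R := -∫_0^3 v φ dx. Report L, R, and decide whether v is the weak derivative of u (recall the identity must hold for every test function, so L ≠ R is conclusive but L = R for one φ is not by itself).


LHS = -99/π + 324/π^3, RHS = -99/π + 324/π^3. Yes, v = u' weakly.

u(x) = x**3 + x**2 + 2, classical derivative u'(x) = 3*x**2 + 2*x.
φ(x) = sin(πx/3), so φ'(x) = π*cos(π*x/3)/3.
Note φ(0) = φ(3) = 0, so the boundary term u·φ vanishes.
LHS = ∫_0^3 u(x) φ'(x) dx = ∫_0^3 (π*x^3*cos(π*x/3)/3 + π*x^2*cos(π*x/3)/3 + 2*π*cos(π*x/3)/3) dx. Term by term:
  ∫_0^3 2*π*cos(π*x/3)/3 dx = 0;  ∫_0^3 π*x^2*cos(π*x/3)/3 dx = -18/π;  ∫_0^3 π*x^3*cos(π*x/3)/3 dx = -81/π + 324/π^3.
Sum: 0 − 18/π + -81/π + 324/π^3 = -99/π + 324/π^3.
So LHS = -99/π + 324/π^3.
∫_0^3 v(x) φ(x) dx = ∫_0^3 (3*x^2*sin(π*x/3) + 2*x*sin(π*x/3)) dx. Term by term:
  ∫_0^3 2*x*sin(π*x/3) dx = 18/π;  ∫_0^3 3*x^2*sin(π*x/3) dx = -324/π^3 + 81/π.
Sum: 18/π + -324/π^3 + 81/π = -324/π^3 + 99/π.
So RHS = -∫_0^3 v(x) φ(x) dx = -99/π + 324/π^3.
LHS = RHS, so the identity holds for this test φ.
Moreover u is smooth here and v(x) = u'(x) = 3*x**2 + 2*x pointwise, so the identity holds for every test function. Hence v is the weak derivative of u.


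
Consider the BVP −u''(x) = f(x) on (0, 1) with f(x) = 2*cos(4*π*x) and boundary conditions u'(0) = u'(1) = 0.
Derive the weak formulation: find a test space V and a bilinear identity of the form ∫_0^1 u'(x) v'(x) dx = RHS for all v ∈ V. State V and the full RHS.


V = H^1(0, 1) (no boundary constraint on v; u is determined up to an additive constant); weak form: ∫_0^1 u'v' dx = ∫_0^1 (2*cos(4*π*x)) v dx for all v ∈ V.

Multiply both sides by a test function v and integrate from 0 to 1:
  ∫_0^1 −u''(x) v(x) dx = ∫_0^1 f(x) v(x) dx.
Integrate the LHS by parts once:
  ∫_0^1 −u'' v dx = −[u'(x) v(x)]_0^1 + ∫_0^1 u'(x) v'(x) dx.
Thus ∫_0^1 u'(x) v'(x) dx = ∫_0^1 f(x) v(x) dx + [u'(x) v(x)]_0^1.
Choose V so that boundary terms are either known or forced to vanish.
u has homogeneous Neumann: u'(0) = u'(1) = 0. So [u' v]_0^1 = 0·v(1) − 0·v(0) = 0 for any v; take V = H^1(0, 1).
Weak formulation: find u (satisfying any essential BC) such that ∫_0^1 u'(x) v'(x) dx = ∫_0^1 f v dx for all v ∈ V (homogeneous Neumann, so boundary terms vanish).
Substituting f(x) = 2*cos(4*π*x), the right-hand side is ∫_0^1 (2*cos(4*π*x)) v dx.
Compatibility check (pure Neumann): taking v ≡ 1 ∈ V gives 0 = ∫_0^1 f dx + (0) − (0), i.e. ∫_0^1 f dx must equal u'(0) − u'(1) = 0. Indeed ∫_0^1 (2*cos(4*π*x)) dx = 0, so the data are compatible. The solution is then unique only up to an additive constant (fix it e.g. by requiring ∫_0^1 u dx = 0).


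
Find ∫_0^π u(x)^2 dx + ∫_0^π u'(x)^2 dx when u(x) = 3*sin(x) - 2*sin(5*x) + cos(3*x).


||u||_{H^1(0,π)}^2 = 66*π

u'(x) = -3*sin(3*x) + 3*cos(x) - 10*cos(5*x).
Expand u² and (u')² and integrate term by term on (0, π), using: for integers n ≥ 1, ∫_0^π sin²(nx) dx = ∫_0^π cos²(nx) dx = π/2; for n ≠ n', ∫_0^π sin(nx)sin(n'x) dx = ∫_0^π cos(nx)cos(n'x) dx = 0; and by product-to-sum, ∫_0^π sin(nx)cos(n'x) dx = ½∫_0^π [sin((n+n')x) + sin((n−n')x)] dx, which is 0 when n+n' is even and 2n/(n²−n'²) when n+n' is odd (it need not vanish on (0, π)).
  u² squared terms: (-2)²·∫sin(5x)² dx = 4·π/2 = 2*π;  (3)²·∫sin(x)² dx = 9·π/2 = 9*π/2;  (1)²·∫cos(3x)² dx = 1·π/2 = π/2.
  u² cross terms: 2·(-2)·(3)·∫sin(5x)·sin(x) dx = -12·(0) = 0;  2·(-2)·(1)·∫sin(5x)·cos(3x) dx = -4·(0) = 0;  2·(3)·(1)·∫sin(x)·cos(3x) dx = 6·(0) = 0.
  So ∫_0^π u² dx = 2*π + 9*π/2 + π/2 + 0 + 0 + 0 = 7*π.
  (u')² squared terms: (-10)²·∫cos(5x)² dx = 100·π/2 = 50*π;  (-3)²·∫sin(3x)² dx = 9·π/2 = 9*π/2;  (3)²·∫cos(x)² dx = 9·π/2 = 9*π/2.
  (u')² cross terms: 2·(-10)·(-3)·∫cos(5x)·sin(3x) dx = 60·(0) = 0;  2·(-10)·(3)·∫cos(5x)·cos(x) dx = -60·(0) = 0;  2·(-3)·(3)·∫sin(3x)·cos(x) dx = -18·(0) = 0.
  So ∫_0^π (u')² dx = 50*π + 9*π/2 + 9*π/2 + 0 + 0 + 0 = 59*π.
||u||_{H^1}^2 = (7*π) + (59*π) = 66*π.


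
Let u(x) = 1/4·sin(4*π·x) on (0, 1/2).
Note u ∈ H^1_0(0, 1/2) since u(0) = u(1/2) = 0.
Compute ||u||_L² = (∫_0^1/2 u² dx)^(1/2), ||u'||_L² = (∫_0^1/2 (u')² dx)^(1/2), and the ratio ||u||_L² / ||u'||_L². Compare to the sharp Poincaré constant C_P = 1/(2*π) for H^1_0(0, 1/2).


||u||_L² / ||u'||_L² = 1/(4*π) < C_P = 1/(2*π).

u(x) = 1/4·sin(4*π·x), so u'(x) = π*cos(4*π*x).
Writing u(x) = A·sin(kπx/L) with A = 1/4 and k = 2, use ∫_0^L sin²(kπx/L) dx = L/2 and ∫_0^L cos²(kπx/L) dx = L/2.
u² = 1/16·sin²(4*π·x) and (u')² = π^2·cos²(4*π·x), and each of sin², cos² integrates to L/2 = 1/4 over (0, 1/2).
∫_0^1/2 u² dx = 1/64, so ||u||_L² = 1/8.
∫_0^1/2 (u')² dx = π^2/4, so ||u'||_L² = π/2.
Ratio ||u||_L² / ||u'||_L² = 1/(4*π).
Sharp Poincaré constant on H^1_0(0, 1/2) is C_P = L/π = 1/(2*π), achieved by sin(2*π·x).
This is the k = 2 harmonic; the ratio L/(kπ) is strictly less than C_P = L/π, consistent with the sharp inequality ||u||_L² ≤ C_P ||u'||_L².


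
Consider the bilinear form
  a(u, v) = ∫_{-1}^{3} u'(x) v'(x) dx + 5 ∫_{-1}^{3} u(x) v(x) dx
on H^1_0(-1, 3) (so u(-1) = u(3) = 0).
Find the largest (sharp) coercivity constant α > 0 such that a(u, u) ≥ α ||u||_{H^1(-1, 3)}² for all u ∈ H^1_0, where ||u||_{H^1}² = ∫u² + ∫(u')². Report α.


α = 1

Coercivity of a(·,·) on H^1_0(-1, 3) means a(u, u) ≥ α ||u||_{H^1}² for every u ∈ H^1_0.
The interval has length L = 4, and Poincaré/coercivity depend only on L. Here a(u, u) = ∫(u')² + (5)·∫u².
Here c = 5 ≥ 1, so a(u,u) = ∫(u')² + c∫u² ≥ ∫(u')² + ∫u² = ||u||_{H^1}², i.e. α = 1 works. No larger α is possible: a(u,u) ≥ α||u||_{H^1}² means (1−α)∫(u')² ≥ (α−c)∫u², and for the modes u_n = sin(nπ(x−x₀)/L) (x₀ the left endpoint) one has ∫u_n²/∫(u_n')² = (L/(nπ))² → 0, so a(u_n,u_n)/||u_n||_{H^1}² → 1. Hence the optimal constant is α = 1.
Therefore α = 1.


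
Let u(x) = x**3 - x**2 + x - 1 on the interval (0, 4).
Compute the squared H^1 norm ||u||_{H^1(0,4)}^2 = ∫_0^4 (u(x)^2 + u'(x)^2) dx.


||u||_{H^1}^2 = 92616/35

The H^1 norm (squared) on an interval (0, L) is
  ||u||_{H^1}^2 = ∫_0^L u(x)^2 dx + ∫_0^L u'(x)^2 dx.
Compute u'(x) = 3*x**2 - 2*x + 1.
Then u(x)^2 = x**6 - 2*x**5 + 3*x**4 - 4*x**3 + 3*x**2 - 2*x + 1 and u'(x)^2 = 9*x**4 - 12*x**3 + 10*x**2 - 4*x + 1.
Integrate each monomial from 0 to 4 using ∫_0^4 c·x^n dx = c·4^(n+1)/(n+1):
  ∫_0^4 u(x)^2 dx = ∫_0^4 (x^6 - 2*x^5 + 3*x^4 - 4*x^3 + 3*x^2 - 2*x + 1) dx. Term by term:
    ∫_0^4 x^6 dx = 16384/7;  ∫_0^4 -2*x^5 dx = -4096/3;  ∫_0^4 3*x^4 dx = 3072/5;
    ∫_0^4 -4*x^3 dx = -256;  ∫_0^4 3*x^2 dx = 64;  ∫_0^4 -2*x dx = -16;
    ∫_0^4 1 dx = 4.
  Sum: 16384/7 − 4096/3 + 3072/5 − 256 + 64 − 16 + 4 = 145492/105.
  ∫_0^4 u'(x)^2 dx = ∫_0^4 (9*x^4 - 12*x^3 + 10*x^2 - 4*x + 1) dx. Term by term:
    ∫_0^4 9*x^4 dx = 9216/5;  ∫_0^4 -12*x^3 dx = -768;  ∫_0^4 10*x^2 dx = 640/3;
    ∫_0^4 -4*x dx = -32;  ∫_0^4 1 dx = 4.
  Sum: 9216/5 − 768 + 640/3 − 32 + 4 = 18908/15.
Adding: ||u||_{H^1}^2 = 145492/105 + 18908/15 = 92616/35.


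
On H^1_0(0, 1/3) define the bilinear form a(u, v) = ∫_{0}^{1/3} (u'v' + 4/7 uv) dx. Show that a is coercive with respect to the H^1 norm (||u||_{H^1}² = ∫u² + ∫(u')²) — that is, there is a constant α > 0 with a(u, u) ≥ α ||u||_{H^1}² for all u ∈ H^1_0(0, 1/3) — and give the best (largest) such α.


α = (4 + 63*π^2)/(7*(1 + 9*π^2))

Coercivity of a(·,·) on H^1_0(0, 1/3) means a(u, u) ≥ α ||u||_{H^1}² for every u ∈ H^1_0.
The interval has length L = 1/3, and Poincaré/coercivity depend only on L. Here a(u, u) = ∫(u')² + (4/7)·∫u².
Here 0 < c = 4/7 < 1. The condition a(u,u) ≥ α||u||_{H^1}² reads (1−α)∫(u')² ≥ (α−c)∫u². Any admissible α is ≤ 1 (rapidly oscillating u have ∫u²/∫(u')² → 0), and α = 1 would force 0 ≥ (1−c)∫u², impossible since c < 1; so 1−α > 0. By the sharp Poincaré inequality on H^1_0 of an interval of length L, ∫(u')² ≥ (π/L)²∫u² with equality for the first sine mode sin(π(x−x₀)/L) (x₀ the left endpoint), so the inequality holds for all u iff (1−α)(π/L)² ≥ α − c, i.e. α ≤ ((π/L)² + c)/((π/L)² + 1) = (1 + c(L/π)²)/(1 + (L/π)²). With (π/L)² = 9*π^2 and c = 4/7, the largest admissible constant is α = ((π/L)² + c)/((π/L)² + 1).
Simplifying, α = (4 + 63*π^2)/(7*(1 + 9*π^2)).


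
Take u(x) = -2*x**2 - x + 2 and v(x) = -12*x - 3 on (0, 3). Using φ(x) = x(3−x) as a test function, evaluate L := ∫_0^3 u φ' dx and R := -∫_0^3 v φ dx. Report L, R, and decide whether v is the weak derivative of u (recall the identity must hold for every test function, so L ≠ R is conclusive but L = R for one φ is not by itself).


LHS = 63/2, RHS = 189/2. No, v is not the weak derivative of u.

u(x) = -2*x**2 - x + 2, classical derivative u'(x) = -4*x - 1.
φ(x) = x(3−x), so φ'(x) = 3 - 2*x.
Note φ(0) = φ(3) = 0, so the boundary term u·φ vanishes.
LHS = ∫_0^3 u(x) φ'(x) dx = ∫_0^3 (4*x^3 - 4*x^2 - 7*x + 6) dx. Term by term:
  ∫_0^3 4*x^3 dx = 81;  ∫_0^3 -4*x^2 dx = -36;  ∫_0^3 -7*x dx = -63/2;
  ∫_0^3 6 dx = 18.
Sum: 81 − 36 − 63/2 + 18 = 63/2.
So LHS = 63/2.
∫_0^3 v(x) φ(x) dx = ∫_0^3 (12*x^3 - 33*x^2 - 9*x) dx. Term by term:
  ∫_0^3 12*x^3 dx = 243;  ∫_0^3 -33*x^2 dx = -297;  ∫_0^3 -9*x dx = -81/2.
Sum: 243 − 297 − 81/2 = -189/2.
So RHS = -∫_0^3 v(x) φ(x) dx = 189/2.
LHS − RHS = -63 ≠ 0, so the identity fails.
(For a valid weak derivative the identity must hold for EVERY test function, in particular this one. The failure shows v is NOT the weak derivative of u.)
Correct weak derivative would be u'(x) = -4*x - 1.


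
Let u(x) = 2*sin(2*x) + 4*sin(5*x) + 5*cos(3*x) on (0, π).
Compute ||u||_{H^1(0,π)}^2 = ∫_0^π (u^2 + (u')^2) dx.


||u||_{H^1(0,π)}^2 = -160 + 343*π

u'(x) = -15*sin(3*x) + 4*cos(2*x) + 20*cos(5*x).
Expand u² and (u')² and integrate term by term on (0, π), using: for integers n ≥ 1, ∫_0^π sin²(nx) dx = ∫_0^π cos²(nx) dx = π/2; for n ≠ n', ∫_0^π sin(nx)sin(n'x) dx = ∫_0^π cos(nx)cos(n'x) dx = 0; and by product-to-sum, ∫_0^π sin(nx)cos(n'x) dx = ½∫_0^π [sin((n+n')x) + sin((n−n')x)] dx, which is 0 when n+n' is even and 2n/(n²−n'²) when n+n' is odd (it need not vanish on (0, π)).
  u² squared terms: (2)²·∫sin(2x)² dx = 4·π/2 = 2*π;  (4)²·∫sin(5x)² dx = 16·π/2 = 8*π;  (5)²·∫cos(3x)² dx = 25·π/2 = 25*π/2.
  u² cross terms: 2·(2)·(4)·∫sin(2x)·sin(5x) dx = 16·(0) = 0;  2·(2)·(5)·∫sin(2x)·cos(3x) dx = 20·(-4/5) = -16;  2·(4)·(5)·∫sin(5x)·cos(3x) dx = 40·(0) = 0.
  So ∫_0^π u² dx = 2*π + 8*π + 25*π/2 + 0 − 16 + 0 = -16 + 45*π/2.
  (u')² squared terms: (-15)²·∫sin(3x)² dx = 225·π/2 = 225*π/2;  (4)²·∫cos(2x)² dx = 16·π/2 = 8*π;  (20)²·∫cos(5x)² dx = 400·π/2 = 200*π.
  (u')² cross terms: 2·(-15)·(4)·∫sin(3x)·cos(2x) dx = -120·(6/5) = -144;  2·(-15)·(20)·∫sin(3x)·cos(5x) dx = -600·(0) = 0;  2·(4)·(20)·∫cos(2x)·cos(5x) dx = 160·(0) = 0.
  So ∫_0^π (u')² dx = 225*π/2 + 8*π + 200*π − 144 + 0 + 0 = -144 + 641*π/2.
||u||_{H^1}^2 = (-16 + 45*π/2) + (-144 + 641*π/2) = -160 + 343*π.


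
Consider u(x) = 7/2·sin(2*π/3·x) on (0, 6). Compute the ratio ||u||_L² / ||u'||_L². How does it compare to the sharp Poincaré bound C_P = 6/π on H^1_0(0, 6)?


||u||_L² / ||u'||_L² = 3/(2*π) < C_P = 6/π.

u(x) = 7/2·sin(2*π/3·x), so u'(x) = 7*π*cos(2*π*x/3)/3.
Writing u(x) = A·sin(kπx/L) with A = 7/2 and k = 4, use ∫_0^L sin²(kπx/L) dx = L/2 and ∫_0^L cos²(kπx/L) dx = L/2.
u² = 49/4·sin²(2*π/3·x) and (u')² = 49*π^2/9·cos²(2*π/3·x), and each of sin², cos² integrates to L/2 = 3 over (0, 6).
∫_0^6 u² dx = 147/4, so ||u||_L² = 7*sqrt(3)/2.
∫_0^6 (u')² dx = 49*π^2/3, so ||u'||_L² = 7*sqrt(3)*π/3.
Ratio ||u||_L² / ||u'||_L² = 3/(2*π).
Sharp Poincaré constant on H^1_0(0, 6) is C_P = L/π = 6/π, achieved by sin(π/6·x).
This is the k = 4 harmonic; the ratio L/(kπ) is strictly less than C_P = L/π, consistent with the sharp inequality ||u||_L² ≤ C_P ||u'||_L².


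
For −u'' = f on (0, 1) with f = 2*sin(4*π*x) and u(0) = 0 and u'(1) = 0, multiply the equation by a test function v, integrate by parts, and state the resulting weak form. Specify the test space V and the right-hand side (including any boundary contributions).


V = {v ∈ H^1(0, 1) : v(0) = 0} (test functions vanish at x = 0 where u is specified); weak form: ∫_0^1 u'v' dx = ∫_0^1 (2*sin(4*π*x)) v dx for all v ∈ V.

Multiply both sides by a test function v and integrate from 0 to 1:
  ∫_0^1 −u''(x) v(x) dx = ∫_0^1 f(x) v(x) dx.
Integrate the LHS by parts once:
  ∫_0^1 −u'' v dx = −[u'(x) v(x)]_0^1 + ∫_0^1 u'(x) v'(x) dx.
Thus ∫_0^1 u'(x) v'(x) dx = ∫_0^1 f(x) v(x) dx + [u'(x) v(x)]_0^1.
Choose V so that boundary terms are either known or forced to vanish.
Mixed BC: u(0) = 0 (Dirichlet) and u'(1) = 0 (Neumann). Define V = {v ∈ H^1(0, 1) : v(0) = 0}. Then [u' v]_0^1 = u'(1)·v(1) − u'(0)·0 = 0.
Weak formulation: find u (satisfying any essential BC) such that ∫_0^1 u'(x) v'(x) dx = ∫_0^1 f v dx for all v ∈ V (Dirichlet at 0 absorbed into V; the Neumann datum at x = 1 is zero, so no boundary term remains).
Substituting f(x) = 2*sin(4*π*x), the right-hand side is ∫_0^1 (2*sin(4*π*x)) v dx.


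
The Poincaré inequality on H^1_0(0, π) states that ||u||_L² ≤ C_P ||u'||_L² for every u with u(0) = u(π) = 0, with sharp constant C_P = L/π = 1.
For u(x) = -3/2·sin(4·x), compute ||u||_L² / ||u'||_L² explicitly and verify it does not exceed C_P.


||u||_L² / ||u'||_L² = 1/4 < C_P = 1.

u(x) = -3/2·sin(4·x), so u'(x) = -6*cos(4*x).
Writing u(x) = A·sin(kπx/L) with A = -3/2 and k = 4, use ∫_0^L sin²(kπx/L) dx = L/2 and ∫_0^L cos²(kπx/L) dx = L/2.
u² = 9/4·sin²(4·x) and (u')² = 36·cos²(4·x), and each of sin², cos² integrates to L/2 = π/2 over (0, π).
∫_0^π u² dx = 9*π/8, so ||u||_L² = 3*sqrt(2)*sqrt(π)/4.
∫_0^π (u')² dx = 18*π, so ||u'||_L² = 3*sqrt(2)*sqrt(π).
Ratio ||u||_L² / ||u'||_L² = 1/4.
Sharp Poincaré constant on H^1_0(0, π) is C_P = L/π = 1, achieved by sin(x).
This is the k = 4 harmonic; the ratio L/(kπ) is strictly less than C_P = L/π, consistent with the sharp inequality ||u||_L² ≤ C_P ||u'||_L².


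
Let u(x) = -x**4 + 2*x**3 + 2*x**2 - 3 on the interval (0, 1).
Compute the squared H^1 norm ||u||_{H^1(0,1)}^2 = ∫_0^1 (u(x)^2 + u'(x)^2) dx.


||u||_{H^1}^2 = 10939/630

The H^1 norm (squared) on an interval (0, L) is
  ||u||_{H^1}^2 = ∫_0^L u(x)^2 dx + ∫_0^L u'(x)^2 dx.
Compute u'(x) = -4*x**3 + 6*x**2 + 4*x.
Then u(x)^2 = x**8 - 4*x**7 + 8*x**5 + 10*x**4 - 12*x**3 - 12*x**2 + 9 and u'(x)^2 = 16*x**6 - 48*x**5 + 4*x**4 + 48*x**3 + 16*x**2.
Integrate each monomial from 0 to 1 using ∫_0^1 c·x^n dx = c·1^(n+1)/(n+1):
  ∫_0^1 u(x)^2 dx = ∫_0^1 (x^8 - 4*x^7 + 8*x^5 + 10*x^4 - 12*x^3 - 12*x^2 + 9) dx. Term by term:
    ∫_0^1 x^8 dx = 1/9;  ∫_0^1 -4*x^7 dx = -1/2;  ∫_0^1 8*x^5 dx = 4/3;
    ∫_0^1 10*x^4 dx = 2;  ∫_0^1 -12*x^3 dx = -3;  ∫_0^1 -12*x^2 dx = -4;
    ∫_0^1 9 dx = 9.
  Sum: 1/9 − 1/2 + 4/3 + 2 − 3 − 4 + 9 = 89/18.
  ∫_0^1 u'(x)^2 dx = ∫_0^1 (16*x^6 - 48*x^5 + 4*x^4 + 48*x^3 + 16*x^2) dx. Term by term:
    ∫_0^1 16*x^6 dx = 16/7;  ∫_0^1 -48*x^5 dx = -8;  ∫_0^1 4*x^4 dx = 4/5;
    ∫_0^1 48*x^3 dx = 12;  ∫_0^1 16*x^2 dx = 16/3.
  Sum: 16/7 − 8 + 4/5 + 12 + 16/3 = 1304/105.
Adding: ||u||_{H^1}^2 = 89/18 + 1304/105 = 10939/630.


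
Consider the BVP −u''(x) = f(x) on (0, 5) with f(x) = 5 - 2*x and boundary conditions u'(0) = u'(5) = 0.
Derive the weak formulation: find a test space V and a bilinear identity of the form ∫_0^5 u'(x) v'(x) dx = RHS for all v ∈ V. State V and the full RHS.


V = H^1(0, 5) (no boundary constraint on v; u is determined up to an additive constant); weak form: ∫_0^5 u'v' dx = ∫_0^5 (5 - 2*x) v dx for all v ∈ V.

Multiply both sides by a test function v and integrate from 0 to 5:
  ∫_0^5 −u''(x) v(x) dx = ∫_0^5 f(x) v(x) dx.
Integrate the LHS by parts once:
  ∫_0^5 −u'' v dx = −[u'(x) v(x)]_0^5 + ∫_0^5 u'(x) v'(x) dx.
Thus ∫_0^5 u'(x) v'(x) dx = ∫_0^5 f(x) v(x) dx + [u'(x) v(x)]_0^5.
Choose V so that boundary terms are either known or forced to vanish.
u has homogeneous Neumann: u'(0) = u'(5) = 0. So [u' v]_0^5 = 0·v(5) − 0·v(0) = 0 for any v; take V = H^1(0, 5).
Weak formulation: find u (satisfying any essential BC) such that ∫_0^5 u'(x) v'(x) dx = ∫_0^5 f v dx for all v ∈ V (homogeneous Neumann, so boundary terms vanish).
Substituting f(x) = 5 - 2*x, the right-hand side is ∫_0^5 (5 - 2*x) v dx.
Compatibility check (pure Neumann): taking v ≡ 1 ∈ V gives 0 = ∫_0^5 f dx + (0) − (0), i.e. ∫_0^5 f dx must equal u'(0) − u'(5) = 0. Indeed ∫_0^5 (5 - 2*x) dx = 0, so the data are compatible. The solution is then unique only up to an additive constant (fix it e.g. by requiring ∫_0^5 u dx = 0).


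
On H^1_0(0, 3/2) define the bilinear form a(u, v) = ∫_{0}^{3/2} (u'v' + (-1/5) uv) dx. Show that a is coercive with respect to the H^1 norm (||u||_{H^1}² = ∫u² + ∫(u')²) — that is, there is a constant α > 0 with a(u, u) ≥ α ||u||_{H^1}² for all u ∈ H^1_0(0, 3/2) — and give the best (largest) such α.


α = (-9 + 20*π^2)/(5*(9 + 4*π^2))

Coercivity of a(·,·) on H^1_0(0, 3/2) means a(u, u) ≥ α ||u||_{H^1}² for every u ∈ H^1_0.
The interval has length L = 3/2, and Poincaré/coercivity depend only on L. Here a(u, u) = ∫(u')² + (-1/5)·∫u².
Here c = -1/5 < 0 with |c| < (π/L)² = 4*π^2/9, so coercivity still holds. The condition a(u,u) ≥ α||u||_{H^1}² reads (1−α)∫(u')² ≥ (α−c)∫u². Any admissible α is ≤ 1 (rapidly oscillating u have ∫u²/∫(u')² → 0), and α = 1 would force 0 ≥ (1−c)∫u², impossible since c < 1; so 1−α > 0. By the sharp Poincaré inequality on H^1_0 of an interval of length L, ∫(u')² ≥ (π/L)²∫u² with equality for the first sine mode sin(π(x−x₀)/L) (x₀ the left endpoint), so the inequality holds for all u iff (1−α)(π/L)² ≥ α − c, i.e. α ≤ ((π/L)² + c)/((π/L)² + 1) = (1 + c(L/π)²)/(1 + (L/π)²). (Direct route, valid since c ≤ 0: Poincaré gives c∫u² ≥ c(L/π)²∫(u')², so a(u,u) ≥ (1 + c(L/π)²)∫(u')², while ||u||_{H^1}² ≤ (1 + (L/π)²)∫(u')²; dividing yields the same α.) With (π/L)² = 4*π^2/9 and c = -1/5, the largest admissible constant is α = ((π/L)² + c)/((π/L)² + 1).
Simplifying, α = (-9 + 20*π^2)/(5*(9 + 4*π^2)).


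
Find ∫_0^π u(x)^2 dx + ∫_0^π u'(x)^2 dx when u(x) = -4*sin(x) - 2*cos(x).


||u||_{H^1(0,π)}^2 = 20*π

u'(x) = 2*sin(x) - 4*cos(x).
Expand u² and (u')² and integrate term by term on (0, π), using: for integers n ≥ 1, ∫_0^π sin²(nx) dx = ∫_0^π cos²(nx) dx = π/2; for n ≠ n', ∫_0^π sin(nx)sin(n'x) dx = ∫_0^π cos(nx)cos(n'x) dx = 0; and by product-to-sum, ∫_0^π sin(nx)cos(n'x) dx = ½∫_0^π [sin((n+n')x) + sin((n−n')x)] dx, which is 0 when n+n' is even and 2n/(n²−n'²) when n+n' is odd (it need not vanish on (0, π)).
  u² squared terms: (-4)²·∫sin(x)² dx = 16·π/2 = 8*π;  (-2)²·∫cos(x)² dx = 4·π/2 = 2*π.
  u² cross terms: 2·(-4)·(-2)·∫sin(x)·cos(x) dx = 16·(0) = 0.
  So ∫_0^π u² dx = 8*π + 2*π + 0 = 10*π.
  (u')² squared terms: (-4)²·∫cos(x)² dx = 16·π/2 = 8*π;  (2)²·∫sin(x)² dx = 4·π/2 = 2*π.
  (u')² cross terms: 2·(-4)·(2)·∫cos(x)·sin(x) dx = -16·(0) = 0.
  So ∫_0^π (u')² dx = 8*π + 2*π + 0 = 10*π.
||u||_{H^1}^2 = (10*π) + (10*π) = 20*π.


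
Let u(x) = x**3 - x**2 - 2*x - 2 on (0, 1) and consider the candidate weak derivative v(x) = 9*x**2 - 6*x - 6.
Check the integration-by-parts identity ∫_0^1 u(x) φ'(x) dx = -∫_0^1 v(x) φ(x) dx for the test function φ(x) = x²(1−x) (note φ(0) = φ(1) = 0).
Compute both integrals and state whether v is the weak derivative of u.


LHS = 1/6, RHS = 1/2. No, v is not the weak derivative of u.

u(x) = x**3 - x**2 - 2*x - 2, classical derivative u'(x) = 3*x**2 - 2*x - 2.
φ(x) = x²(1−x), so φ'(x) = x*(2 - 3*x).
Note φ(0) = φ(1) = 0, so the boundary term u·φ vanishes.
LHS = ∫_0^1 u(x) φ'(x) dx = ∫_0^1 (-3*x^5 + 5*x^4 + 4*x^3 + 2*x^2 - 4*x) dx. Term by term:
  ∫_0^1 -3*x^5 dx = -1/2;  ∫_0^1 5*x^4 dx = 1;  ∫_0^1 4*x^3 dx = 1;
  ∫_0^1 2*x^2 dx = 2/3;  ∫_0^1 -4*x dx = -2.
Sum: -1/2 + 1 + 1 + 2/3 − 2 = 1/6.
So LHS = 1/6.
∫_0^1 v(x) φ(x) dx = ∫_0^1 (-9*x^5 + 15*x^4 - 6*x^2) dx. Term by term:
  ∫_0^1 -9*x^5 dx = -3/2;  ∫_0^1 15*x^4 dx = 3;  ∫_0^1 -6*x^2 dx = -2.
Sum: -3/2 + 3 − 2 = -1/2.
So RHS = -∫_0^1 v(x) φ(x) dx = 1/2.
LHS − RHS = -1/3 ≠ 0, so the identity fails.
(For a valid weak derivative the identity must hold for EVERY test function, in particular this one. The failure shows v is NOT the weak derivative of u.)
Correct weak derivative would be u'(x) = 3*x**2 - 2*x - 2.


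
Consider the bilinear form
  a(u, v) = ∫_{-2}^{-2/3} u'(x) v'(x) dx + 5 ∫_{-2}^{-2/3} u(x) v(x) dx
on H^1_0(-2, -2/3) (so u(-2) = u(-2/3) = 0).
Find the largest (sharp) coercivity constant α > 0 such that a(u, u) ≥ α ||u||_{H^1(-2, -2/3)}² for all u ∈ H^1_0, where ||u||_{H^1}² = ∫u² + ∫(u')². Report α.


α = 1

Coercivity of a(·,·) on H^1_0(-2, -2/3) means a(u, u) ≥ α ||u||_{H^1}² for every u ∈ H^1_0.
The interval has length L = 4/3, and Poincaré/coercivity depend only on L. Here a(u, u) = ∫(u')² + (5)·∫u².
Here c = 5 ≥ 1, so a(u,u) = ∫(u')² + c∫u² ≥ ∫(u')² + ∫u² = ||u||_{H^1}², i.e. α = 1 works. No larger α is possible: a(u,u) ≥ α||u||_{H^1}² means (1−α)∫(u')² ≥ (α−c)∫u², and for the modes u_n = sin(nπ(x−x₀)/L) (x₀ the left endpoint) one has ∫u_n²/∫(u_n')² = (L/(nπ))² → 0, so a(u_n,u_n)/||u_n||_{H^1}² → 1. Hence the optimal constant is α = 1.
Therefore α = 1.


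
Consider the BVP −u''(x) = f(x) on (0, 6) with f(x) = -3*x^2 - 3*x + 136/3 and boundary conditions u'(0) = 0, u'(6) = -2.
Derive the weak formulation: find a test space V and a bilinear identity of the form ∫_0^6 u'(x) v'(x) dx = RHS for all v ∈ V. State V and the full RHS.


V = H^1(0, 6) (v unrestricted at boundary; u is determined up to an additive constant); weak form: ∫_0^6 u'v' dx = ∫_0^6 (-3*x^2 - 3*x + 136/3) v dx − 2·v(6) for all v ∈ V.

Multiply both sides by a test function v and integrate from 0 to 6:
  ∫_0^6 −u''(x) v(x) dx = ∫_0^6 f(x) v(x) dx.
Integrate the LHS by parts once:
  ∫_0^6 −u'' v dx = −[u'(x) v(x)]_0^6 + ∫_0^6 u'(x) v'(x) dx.
Thus ∫_0^6 u'(x) v'(x) dx = ∫_0^6 f(x) v(x) dx + [u'(x) v(x)]_0^6.
Choose V so that boundary terms are either known or forced to vanish.
u has inhomogeneous Neumann u'(0) = 0, u'(6) = -2. [u' v]_0^6 = (-2)·v(6) − (0)·v(0) = − 2·v(6). Take V = H^1(0, 6); boundary term becomes part of RHS.
Weak formulation: find u (satisfying any essential BC) such that ∫_0^6 u'(x) v'(x) dx = ∫_0^6 f v dx − 2·v(6) for all v ∈ V (Neumann data are natural BCs: they enter the RHS as boundary terms).
Substituting f(x) = -3*x^2 - 3*x + 136/3, the right-hand side is ∫_0^6 (-3*x^2 - 3*x + 136/3) v dx − 2·v(6).
Compatibility check (pure Neumann): taking v ≡ 1 ∈ V gives 0 = ∫_0^6 f dx + (-2) − (0), i.e. ∫_0^6 f dx must equal u'(0) − u'(6) = 2. Indeed ∫_0^6 (-3*x^2 - 3*x + 136/3) dx = 2, so the data are compatible. The solution is then unique only up to an additive constant (fix it e.g. by requiring ∫_0^6 u dx = 0).


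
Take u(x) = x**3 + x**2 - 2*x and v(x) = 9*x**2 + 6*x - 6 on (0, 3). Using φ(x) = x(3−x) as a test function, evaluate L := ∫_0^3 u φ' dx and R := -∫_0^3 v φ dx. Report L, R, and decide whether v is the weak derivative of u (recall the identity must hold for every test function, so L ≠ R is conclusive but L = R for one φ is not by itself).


LHS = -819/20, RHS = -2457/20. No, v is not the weak derivative of u.

u(x) = x**3 + x**2 - 2*x, classical derivative u'(x) = 3*x**2 + 2*x - 2.
φ(x) = x(3−x), so φ'(x) = 3 - 2*x.
Note φ(0) = φ(3) = 0, so the boundary term u·φ vanishes.
LHS = ∫_0^3 u(x) φ'(x) dx = ∫_0^3 (-2*x^4 + x^3 + 7*x^2 - 6*x) dx. Term by term:
  ∫_0^3 -2*x^4 dx = -486/5;  ∫_0^3 x^3 dx = 81/4;  ∫_0^3 7*x^2 dx = 63;
  ∫_0^3 -6*x dx = -27.
Sum: -486/5 + 81/4 + 63 − 27 = -819/20.
So LHS = -819/20.
∫_0^3 v(x) φ(x) dx = ∫_0^3 (-9*x^4 + 21*x^3 + 24*x^2 - 18*x) dx. Term by term:
  ∫_0^3 -9*x^4 dx = -2187/5;  ∫_0^3 21*x^3 dx = 1701/4;  ∫_0^3 24*x^2 dx = 216;
  ∫_0^3 -18*x dx = -81.
Sum: -2187/5 + 1701/4 + 216 − 81 = 2457/20.
So RHS = -∫_0^3 v(x) φ(x) dx = -2457/20.
LHS − RHS = 819/10 ≠ 0, so the identity fails.
(For a valid weak derivative the identity must hold for EVERY test function, in particular this one. The failure shows v is NOT the weak derivative of u.)
Correct weak derivative would be u'(x) = 3*x**2 + 2*x - 2.


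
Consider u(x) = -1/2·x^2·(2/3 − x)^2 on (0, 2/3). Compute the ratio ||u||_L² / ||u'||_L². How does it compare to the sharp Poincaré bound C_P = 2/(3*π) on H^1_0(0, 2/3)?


||u||_L² / ||u'||_L² = sqrt(3)/9 < C_P = 2/(3*π).

u(x) = -1/2·x^2·(2/3 − x)^2, so u'(x) = 2*x*(-9*x^2 + 9*x - 2)/9.
u(x) = -1/2·x^2·(2/3 − x)^2 vanishes at x = 0 and x = 2/3, so u ∈ H^1_0(0, 2/3). Differentiate via the product rule and integrate the resulting polynomials term by term.
  ∫_0^2/3 u² dx = ∫_0^2/3 (x^8/4 - 2*x^7/3 + 2*x^6/3 - 8*x^5/27 + 4*x^4/81) dx. Term by term:
    ∫_0^2/3 x^8/4 dx = 128/177147;  ∫_0^2/3 -2*x^7/3 dx = -64/19683;  ∫_0^2/3 2*x^6/3 dx = 256/45927;
    ∫_0^2/3 -8*x^5/27 dx = -256/59049;  ∫_0^2/3 4*x^4/81 dx = 128/98415.
  Sum: 128/177147 − 64/19683 + 256/45927 − 256/59049 + 128/98415 = 64/6200145.
  ∫_0^2/3 (u')² dx = ∫_0^2/3 (4*x^6 - 8*x^5 + 52*x^4/9 - 16*x^3/9 + 16*x^2/81) dx. Term by term:
    ∫_0^2/3 4*x^6 dx = 512/15309;  ∫_0^2/3 -8*x^5 dx = -256/2187;  ∫_0^2/3 52*x^4/9 dx = 1664/10935;
    ∫_0^2/3 -16*x^3/9 dx = -64/729;  ∫_0^2/3 16*x^2/81 dx = 128/6561.
  Sum: 512/15309 − 256/2187 + 1664/10935 − 64/729 + 128/6561 = 64/229635.
∫_0^2/3 u² dx = 64/6200145, so ||u||_L² = 8*sqrt(105)/25515.
∫_0^2/3 (u')² dx = 64/229635, so ||u'||_L² = 8*sqrt(35)/2835.
Ratio ||u||_L² / ||u'||_L² = sqrt(3)/9.
Sharp Poincaré constant on H^1_0(0, 2/3) is C_P = L/π = 2/(3*π), achieved by sin(3*π/2·x).
A polynomial bump cannot attain the sharp Poincaré constant (only the first sine eigenfunction does), so the ratio is strictly less than C_P, consistent with ||u||_L² ≤ C_P ||u'||_L².


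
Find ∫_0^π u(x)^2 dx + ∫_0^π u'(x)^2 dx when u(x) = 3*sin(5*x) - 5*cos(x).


||u||_{H^1(0,π)}^2 = 142*π

u'(x) = 5*sin(x) + 15*cos(5*x).
Expand u² and (u')² and integrate term by term on (0, π), using: for integers n ≥ 1, ∫_0^π sin²(nx) dx = ∫_0^π cos²(nx) dx = π/2; for n ≠ n', ∫_0^π sin(nx)sin(n'x) dx = ∫_0^π cos(nx)cos(n'x) dx = 0; and by product-to-sum, ∫_0^π sin(nx)cos(n'x) dx = ½∫_0^π [sin((n+n')x) + sin((n−n')x)] dx, which is 0 when n+n' is even and 2n/(n²−n'²) when n+n' is odd (it need not vanish on (0, π)).
  u² squared terms: (-5)²·∫cos(x)² dx = 25·π/2 = 25*π/2;  (3)²·∫sin(5x)² dx = 9·π/2 = 9*π/2.
  u² cross terms: 2·(-5)·(3)·∫cos(x)·sin(5x) dx = -30·(0) = 0.
  So ∫_0^π u² dx = 25*π/2 + 9*π/2 + 0 = 17*π.
  (u')² squared terms: (5)²·∫sin(x)² dx = 25·π/2 = 25*π/2;  (15)²·∫cos(5x)² dx = 225·π/2 = 225*π/2.
  (u')² cross terms: 2·(5)·(15)·∫sin(x)·cos(5x) dx = 150·(0) = 0.
  So ∫_0^π (u')² dx = 25*π/2 + 225*π/2 + 0 = 125*π.
||u||_{H^1}^2 = (17*π) + (125*π) = 142*π.


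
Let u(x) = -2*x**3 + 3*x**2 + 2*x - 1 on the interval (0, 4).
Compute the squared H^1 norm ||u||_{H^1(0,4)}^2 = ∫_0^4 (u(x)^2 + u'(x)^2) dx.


||u||_{H^1}^2 = 583508/105

The H^1 norm (squared) on an interval (0, L) is
  ||u||_{H^1}^2 = ∫_0^L u(x)^2 dx + ∫_0^L u'(x)^2 dx.
Compute u'(x) = -6*x**2 + 6*x + 2.
Then u(x)^2 = 4*x**6 - 12*x**5 + x**4 + 16*x**3 - 2*x**2 - 4*x + 1 and u'(x)^2 = 36*x**4 - 72*x**3 + 12*x**2 + 24*x + 4.
Integrate each monomial from 0 to 4 using ∫_0^4 c·x^n dx = c·4^(n+1)/(n+1):
  ∫_0^4 u(x)^2 dx = ∫_0^4 (4*x^6 - 12*x^5 + x^4 + 16*x^3 - 2*x^2 - 4*x + 1) dx. Term by term:
    ∫_0^4 4*x^6 dx = 65536/7;  ∫_0^4 -12*x^5 dx = -8192;  ∫_0^4 x^4 dx = 1024/5;
    ∫_0^4 16*x^3 dx = 1024;  ∫_0^4 -2*x^2 dx = -128/3;  ∫_0^4 -4*x dx = -32;
    ∫_0^4 1 dx = 4.
  Sum: 65536/7 − 8192 + 1024/5 + 1024 − 128/3 − 32 + 4 = 244484/105.
  ∫_0^4 u'(x)^2 dx = ∫_0^4 (36*x^4 - 72*x^3 + 12*x^2 + 24*x + 4) dx. Term by term:
    ∫_0^4 36*x^4 dx = 36864/5;  ∫_0^4 -72*x^3 dx = -4608;  ∫_0^4 12*x^2 dx = 256;
    ∫_0^4 24*x dx = 192;  ∫_0^4 4 dx = 16.
  Sum: 36864/5 − 4608 + 256 + 192 + 16 = 16144/5.
Adding: ||u||_{H^1}^2 = 244484/105 + 16144/5 = 583508/105.


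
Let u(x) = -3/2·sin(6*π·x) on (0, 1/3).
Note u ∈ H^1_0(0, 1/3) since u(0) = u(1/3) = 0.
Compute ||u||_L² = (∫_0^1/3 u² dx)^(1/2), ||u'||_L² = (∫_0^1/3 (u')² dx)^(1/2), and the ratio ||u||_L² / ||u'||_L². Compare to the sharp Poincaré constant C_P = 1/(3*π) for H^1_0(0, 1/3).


||u||_L² / ||u'||_L² = 1/(6*π) < C_P = 1/(3*π).

u(x) = -3/2·sin(6*π·x), so u'(x) = -9*π*cos(6*π*x).
Writing u(x) = A·sin(kπx/L) with A = -3/2 and k = 2, use ∫_0^L sin²(kπx/L) dx = L/2 and ∫_0^L cos²(kπx/L) dx = L/2.
u² = 9/4·sin²(6*π·x) and (u')² = 81*π^2·cos²(6*π·x), and each of sin², cos² integrates to L/2 = 1/6 over (0, 1/3).
∫_0^1/3 u² dx = 3/8, so ||u||_L² = sqrt(6)/4.
∫_0^1/3 (u')² dx = 27*π^2/2, so ||u'||_L² = 3*sqrt(6)*π/2.
Ratio ||u||_L² / ||u'||_L² = 1/(6*π).
Sharp Poincaré constant on H^1_0(0, 1/3) is C_P = L/π = 1/(3*π), achieved by sin(3*π·x).
This is the k = 2 harmonic; the ratio L/(kπ) is strictly less than C_P = L/π, consistent with the sharp inequality ||u||_L² ≤ C_P ||u'||_L².


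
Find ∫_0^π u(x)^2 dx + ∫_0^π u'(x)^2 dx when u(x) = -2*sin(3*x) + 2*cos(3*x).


||u||_{H^1(0,π)}^2 = 40*π

u'(x) = -6*sin(3*x) - 6*cos(3*x).
Expand u² and (u')² and integrate term by term on (0, π), using: for integers n ≥ 1, ∫_0^π sin²(nx) dx = ∫_0^π cos²(nx) dx = π/2; for n ≠ n', ∫_0^π sin(nx)sin(n'x) dx = ∫_0^π cos(nx)cos(n'x) dx = 0; and by product-to-sum, ∫_0^π sin(nx)cos(n'x) dx = ½∫_0^π [sin((n+n')x) + sin((n−n')x)] dx, which is 0 when n+n' is even and 2n/(n²−n'²) when n+n' is odd (it need not vanish on (0, π)).
  u² squared terms: (-2)²·∫sin(3x)² dx = 4·π/2 = 2*π;  (2)²·∫cos(3x)² dx = 4·π/2 = 2*π.
  u² cross terms: 2·(-2)·(2)·∫sin(3x)·cos(3x) dx = -8·(0) = 0.
  So ∫_0^π u² dx = 2*π + 2*π + 0 = 4*π.
  (u')² squared terms: (-6)²·∫cos(3x)² dx = 36·π/2 = 18*π;  (-6)²·∫sin(3x)² dx = 36·π/2 = 18*π.
  (u')² cross terms: 2·(-6)·(-6)·∫cos(3x)·sin(3x) dx = 72·(0) = 0.
  So ∫_0^π (u')² dx = 18*π + 18*π + 0 = 36*π.
||u||_{H^1}^2 = (4*π) + (36*π) = 40*π.


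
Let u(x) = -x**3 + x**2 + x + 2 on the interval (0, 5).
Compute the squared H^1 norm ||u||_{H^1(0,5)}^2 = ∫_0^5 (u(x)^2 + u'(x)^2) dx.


||u||_{H^1}^2 = 378625/42

The H^1 norm (squared) on an interval (0, L) is
  ||u||_{H^1}^2 = ∫_0^L u(x)^2 dx + ∫_0^L u'(x)^2 dx.
Compute u'(x) = -3*x**2 + 2*x + 1.
Then u(x)^2 = x**6 - 2*x**5 - x**4 - 2*x**3 + 5*x**2 + 4*x + 4 and u'(x)^2 = 9*x**4 - 12*x**3 - 2*x**2 + 4*x + 1.
Integrate each monomial from 0 to 5 using ∫_0^5 c·x^n dx = c·5^(n+1)/(n+1):
  ∫_0^5 u(x)^2 dx = ∫_0^5 (x^6 - 2*x^5 - x^4 - 2*x^3 + 5*x^2 + 4*x + 4) dx. Term by term:
    ∫_0^5 x^6 dx = 78125/7;  ∫_0^5 -2*x^5 dx = -15625/3;  ∫_0^5 -x^4 dx = -625;
    ∫_0^5 -2*x^3 dx = -625/2;  ∫_0^5 5*x^2 dx = 625/3;  ∫_0^5 4*x dx = 50;
    ∫_0^5 4 dx = 20.
  Sum: 78125/7 − 15625/3 − 625 − 625/2 + 625/3 + 50 + 20 = 74105/14.
  ∫_0^5 u'(x)^2 dx = ∫_0^5 (9*x^4 - 12*x^3 - 2*x^2 + 4*x + 1) dx. Term by term:
    ∫_0^5 9*x^4 dx = 5625;  ∫_0^5 -12*x^3 dx = -1875;  ∫_0^5 -2*x^2 dx = -250/3;
    ∫_0^5 4*x dx = 50;  ∫_0^5 1 dx = 5.
  Sum: 5625 − 1875 − 250/3 + 50 + 5 = 11165/3.
Adding: ||u||_{H^1}^2 = 74105/14 + 11165/3 = 378625/42.


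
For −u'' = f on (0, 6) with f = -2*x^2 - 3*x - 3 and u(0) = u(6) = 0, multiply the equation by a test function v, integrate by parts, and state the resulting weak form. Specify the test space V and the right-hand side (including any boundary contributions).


V = H^1_0(0, 6) (so v(0) = v(6) = 0); weak form: ∫_0^6 u'v' dx = ∫_0^6 (-2*x^2 - 3*x - 3) v dx for all v ∈ V.

Multiply both sides by a test function v and integrate from 0 to 6:
  ∫_0^6 −u''(x) v(x) dx = ∫_0^6 f(x) v(x) dx.
Integrate the LHS by parts once:
  ∫_0^6 −u'' v dx = −[u'(x) v(x)]_0^6 + ∫_0^6 u'(x) v'(x) dx.
Thus ∫_0^6 u'(x) v'(x) dx = ∫_0^6 f(x) v(x) dx + [u'(x) v(x)]_0^6.
Choose V so that boundary terms are either known or forced to vanish.
u is Dirichlet: u(0) = u(6) = 0. Let V = H^1_0(0, 6); then v(0) = v(6) = 0, and [u' v]_0^6 = 0.
Weak formulation: find u (satisfying any essential BC) such that ∫_0^6 u'(x) v'(x) dx = ∫_0^6 f v dx for all v ∈ V.
Substituting f(x) = -2*x^2 - 3*x - 3, the right-hand side is ∫_0^6 (-2*x^2 - 3*x - 3) v dx.


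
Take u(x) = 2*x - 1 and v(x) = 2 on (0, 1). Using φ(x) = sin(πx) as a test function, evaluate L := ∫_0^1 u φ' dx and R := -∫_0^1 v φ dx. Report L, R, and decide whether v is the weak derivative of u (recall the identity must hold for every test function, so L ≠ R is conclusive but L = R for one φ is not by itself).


LHS = -4/π, RHS = -4/π. Yes, v = u' weakly.

u(x) = 2*x - 1, classical derivative u'(x) = 2.
φ(x) = sin(πx), so φ'(x) = π*cos(π*x).
Note φ(0) = φ(1) = 0, so the boundary term u·φ vanishes.
LHS = ∫_0^1 u(x) φ'(x) dx = ∫_0^1 (2*π*x*cos(π*x) - π*cos(π*x)) dx. Term by term:
  ∫_0^1 -π*cos(π*x) dx = 0;  ∫_0^1 2*π*x*cos(π*x) dx = -4/π.
Sum: 0 − 4/π = -4/π.
So LHS = -4/π.
∫_0^1 v(x) φ(x) dx = ∫_0^1 (2*sin(π*x)) dx. Term by term:
  ∫_0^1 2*sin(π*x) dx = 4/π.
So RHS = -∫_0^1 v(x) φ(x) dx = -4/π.
LHS = RHS, so the identity holds for this test φ.
Moreover u is smooth here and v(x) = u'(x) = 2 pointwise, so the identity holds for every test function. Hence v is the weak derivative of u.


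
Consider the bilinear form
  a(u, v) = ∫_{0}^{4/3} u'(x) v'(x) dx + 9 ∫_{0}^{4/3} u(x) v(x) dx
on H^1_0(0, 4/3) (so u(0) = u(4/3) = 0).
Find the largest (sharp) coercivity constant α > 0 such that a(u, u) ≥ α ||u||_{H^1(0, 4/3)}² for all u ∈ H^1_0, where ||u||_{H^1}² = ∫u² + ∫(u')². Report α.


α = 1

Coercivity of a(·,·) on H^1_0(0, 4/3) means a(u, u) ≥ α ||u||_{H^1}² for every u ∈ H^1_0.
The interval has length L = 4/3, and Poincaré/coercivity depend only on L. Here a(u, u) = ∫(u')² + (9)·∫u².
Here c = 9 ≥ 1, so a(u,u) = ∫(u')² + c∫u² ≥ ∫(u')² + ∫u² = ||u||_{H^1}², i.e. α = 1 works. No larger α is possible: a(u,u) ≥ α||u||_{H^1}² means (1−α)∫(u')² ≥ (α−c)∫u², and for the modes u_n = sin(nπ(x−x₀)/L) (x₀ the left endpoint) one has ∫u_n²/∫(u_n')² = (L/(nπ))² → 0, so a(u_n,u_n)/||u_n||_{H^1}² → 1. Hence the optimal constant is α = 1.
Therefore α = 1.


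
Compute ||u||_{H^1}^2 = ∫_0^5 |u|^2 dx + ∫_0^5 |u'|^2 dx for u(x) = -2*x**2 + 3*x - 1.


||u||_{H^1}^2 = 4525/3

The H^1 norm (squared) on an interval (0, L) is
  ||u||_{H^1}^2 = ∫_0^L u(x)^2 dx + ∫_0^L u'(x)^2 dx.
Compute u'(x) = 3 - 4*x.
Then u(x)^2 = 4*x**4 - 12*x**3 + 13*x**2 - 6*x + 1 and u'(x)^2 = 16*x**2 - 24*x + 9.
Integrate each monomial from 0 to 5 using ∫_0^5 c·x^n dx = c·5^(n+1)/(n+1):
  ∫_0^5 u(x)^2 dx = ∫_0^5 (4*x^4 - 12*x^3 + 13*x^2 - 6*x + 1) dx. Term by term:
    ∫_0^5 4*x^4 dx = 2500;  ∫_0^5 -12*x^3 dx = -1875;  ∫_0^5 13*x^2 dx = 1625/3;
    ∫_0^5 -6*x dx = -75;  ∫_0^5 1 dx = 5.
  Sum: 2500 − 1875 + 1625/3 − 75 + 5 = 3290/3.
  ∫_0^5 u'(x)^2 dx = ∫_0^5 (16*x^2 - 24*x + 9) dx. Term by term:
    ∫_0^5 16*x^2 dx = 2000/3;  ∫_0^5 -24*x dx = -300;  ∫_0^5 9 dx = 45.
  Sum: 2000/3 − 300 + 45 = 1235/3.
Adding: ||u||_{H^1}^2 = 3290/3 + 1235/3 = 4525/3.


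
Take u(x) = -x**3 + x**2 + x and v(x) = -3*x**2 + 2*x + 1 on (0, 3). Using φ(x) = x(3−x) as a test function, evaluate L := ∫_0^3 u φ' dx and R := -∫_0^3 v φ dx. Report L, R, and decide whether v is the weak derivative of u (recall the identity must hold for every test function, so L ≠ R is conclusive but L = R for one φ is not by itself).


LHS = 369/20, RHS = 369/20. Yes, v = u' weakly.

u(x) = -x**3 + x**2 + x, classical derivative u'(x) = -3*x**2 + 2*x + 1.
φ(x) = x(3−x), so φ'(x) = 3 - 2*x.
Note φ(0) = φ(3) = 0, so the boundary term u·φ vanishes.
LHS = ∫_0^3 u(x) φ'(x) dx = ∫_0^3 (2*x^4 - 5*x^3 + x^2 + 3*x) dx. Term by term:
  ∫_0^3 2*x^4 dx = 486/5;  ∫_0^3 -5*x^3 dx = -405/4;  ∫_0^3 x^2 dx = 9;
  ∫_0^3 3*x dx = 27/2.
Sum: 486/5 − 405/4 + 9 + 27/2 = 369/20.
So LHS = 369/20.
∫_0^3 v(x) φ(x) dx = ∫_0^3 (3*x^4 - 11*x^3 + 5*x^2 + 3*x) dx. Term by term:
  ∫_0^3 3*x^4 dx = 729/5;  ∫_0^3 -11*x^3 dx = -891/4;  ∫_0^3 5*x^2 dx = 45;
  ∫_0^3 3*x dx = 27/2.
Sum: 729/5 − 891/4 + 45 + 27/2 = -369/20.
So RHS = -∫_0^3 v(x) φ(x) dx = 369/20.
LHS = RHS, so the identity holds for this test φ.
Moreover u is smooth here and v(x) = u'(x) = -3*x**2 + 2*x + 1 pointwise, so the identity holds for every test function. Hence v is the weak derivative of u.


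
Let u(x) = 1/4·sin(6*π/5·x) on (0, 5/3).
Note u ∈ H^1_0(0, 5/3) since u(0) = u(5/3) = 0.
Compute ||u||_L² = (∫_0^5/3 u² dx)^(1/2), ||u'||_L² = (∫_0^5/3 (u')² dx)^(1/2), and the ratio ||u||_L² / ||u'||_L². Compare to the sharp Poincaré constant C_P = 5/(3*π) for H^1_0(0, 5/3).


||u||_L² / ||u'||_L² = 5/(6*π) < C_P = 5/(3*π).

u(x) = 1/4·sin(6*π/5·x), so u'(x) = 3*π*cos(6*π*x/5)/10.
Writing u(x) = A·sin(kπx/L) with A = 1/4 and k = 2, use ∫_0^L sin²(kπx/L) dx = L/2 and ∫_0^L cos²(kπx/L) dx = L/2.
u² = 1/16·sin²(6*π/5·x) and (u')² = 9*π^2/100·cos²(6*π/5·x), and each of sin², cos² integrates to L/2 = 5/6 over (0, 5/3).
∫_0^5/3 u² dx = 5/96, so ||u||_L² = sqrt(30)/24.
∫_0^5/3 (u')² dx = 3*π^2/40, so ||u'||_L² = sqrt(30)*π/20.
Ratio ||u||_L² / ||u'||_L² = 5/(6*π).
Sharp Poincaré constant on H^1_0(0, 5/3) is C_P = L/π = 5/(3*π), achieved by sin(3*π/5·x).
This is the k = 2 harmonic; the ratio L/(kπ) is strictly less than C_P = L/π, consistent with the sharp inequality ||u||_L² ≤ C_P ||u'||_L².


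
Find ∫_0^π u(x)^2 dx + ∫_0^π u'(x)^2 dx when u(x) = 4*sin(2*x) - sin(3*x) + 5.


||u||_{H^1(0,π)}^2 = -20/3 + 70*π

u'(x) = 8*cos(2*x) - 3*cos(3*x).
Expand u² and (u')² and integrate term by term on (0, π), using: for integers n ≥ 1, ∫_0^π sin²(nx) dx = ∫_0^π cos²(nx) dx = π/2; for n ≠ n', ∫_0^π sin(nx)sin(n'x) dx = ∫_0^π cos(nx)cos(n'x) dx = 0; and by product-to-sum, ∫_0^π sin(nx)cos(n'x) dx = ½∫_0^π [sin((n+n')x) + sin((n−n')x)] dx, which is 0 when n+n' is even and 2n/(n²−n'²) when n+n' is odd (it need not vanish on (0, π)). For the constant mode: ∫_0^π 1 dx = π, ∫_0^π cos(nx) dx = 0, ∫_0^π sin(nx) dx = (1−(−1)^n)/n.
  u² squared terms: (5)²·∫1 dx = 25·π = 25*π;  (-1)²·∫sin(3x)² dx = 1·π/2 = π/2;  (4)²·∫sin(2x)² dx = 16·π/2 = 8*π.
  u² cross terms: 2·(5)·(-1)·∫1·sin(3x) dx = -10·(2/3) = -20/3;  2·(5)·(4)·∫1·sin(2x) dx = 40·(0) = 0;  2·(-1)·(4)·∫sin(3x)·sin(2x) dx = -8·(0) = 0.
  So ∫_0^π u² dx = 25*π + π/2 + 8*π − 20/3 + 0 + 0 = -20/3 + 67*π/2.
  (u')² squared terms: (-3)²·∫cos(3x)² dx = 9·π/2 = 9*π/2;  (8)²·∫cos(2x)² dx = 64·π/2 = 32*π.
  (u')² cross terms: 2·(-3)·(8)·∫cos(3x)·cos(2x) dx = -48·(0) = 0.
  So ∫_0^π (u')² dx = 9*π/2 + 32*π + 0 = 73*π/2.
||u||_{H^1}^2 = (-20/3 + 67*π/2) + (73*π/2) = -20/3 + 70*π.
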